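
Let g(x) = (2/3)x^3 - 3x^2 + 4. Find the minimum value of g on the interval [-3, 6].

-41

The derivative is 2x^2 - 6x, which vanishes at x = 0 and x = 3.
Compare values at every candidate in [-3, 6]: g(-3) = -41, g(0) = 4, g(3) = -5, g(6) = 40.
So the minimum is g(-3) = -41.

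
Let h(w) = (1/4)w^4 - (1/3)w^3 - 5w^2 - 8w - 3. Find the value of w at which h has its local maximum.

-1

h'(w) = w^3 - w^2 - 10w - 8 = 0 at w = -2, -1, 4.
Since h''(w) = 3w^2 - 2w - 10, we get h''(-2) = 6 > 0 ⇒ local minimum; h''(-1) = -5 < 0 ⇒ local maximum; h''(4) = 30 > 0 ⇒ local minimum.
Thus h has its local maximum at w = -1, with value 7/12.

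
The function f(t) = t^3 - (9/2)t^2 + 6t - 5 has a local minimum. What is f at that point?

-3

f'(t) = 3t^2 - 9t + 6 = 0 at t = 1, 2.
Since f''(t) = 6t - 9, we get f''(1) = -3 < 0 ⇒ local maximum; f''(2) = 3 > 0 ⇒ local minimum.
Thus f has its local minimum at t = 2, with value -3.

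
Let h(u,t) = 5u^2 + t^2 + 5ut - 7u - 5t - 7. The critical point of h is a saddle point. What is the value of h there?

∂h/∂u = 10u + 5t - 7 = 0 and ∂h/∂t = 5u + 2t - 5 = 0, so (u, t) = (11/5, -3).
The Hessian has h_{uu} = 10, h_{tt} = 2, h_{ut} = 5, giving D = -5 < 0, so the point is a saddle point.
h(11/5, -3) = -36/5.

-36/5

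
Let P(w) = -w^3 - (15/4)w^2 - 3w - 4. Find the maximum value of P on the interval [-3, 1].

-7/4

Differentiating, P'(w) = -3w^2 - (15/2)w - 3; which vanishes at w = -2 and w = -1/2.
Compare values at every candidate in [-3, 1]: P(-3) = -7/4, P(-2) = -5, P(-1/2) = -53/16, P(1) = -47/4.
So the maximum is P(-3) = -7/4.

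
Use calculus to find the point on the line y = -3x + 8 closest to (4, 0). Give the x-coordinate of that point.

14/5

Minimize D(x)^2 = (x - 4)^2 + (-3x + 8)^2.
d/dx[D^2] = 2(x - 4) + 2·(-3)·(-3x + 8) = 0 ⇒ x = 14/5.
Then y = -2/5 and the distance is √(8/5) ≈ 1.2649.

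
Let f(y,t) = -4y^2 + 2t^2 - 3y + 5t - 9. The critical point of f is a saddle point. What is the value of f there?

∂f/∂y = -8y - 3 = 0 and ∂f/∂t = 4t + 5 = 0, so (y, t) = (-3/8, -5/4).
The Hessian has f_{yy} = -8, f_{tt} = 4, f_{yt} = 0, giving D = -32 < 0, so the point is a saddle point.
f(-3/8, -5/4) = -185/16.

-185/16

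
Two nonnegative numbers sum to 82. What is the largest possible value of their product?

With x + y = 82, the product is P(x) = x(82 − x).
P'(x) = 82 − 2x = 0 gives x = 41; P'' = −2 < 0, so this is the maximum.
P = 41·41 = 1681.

1681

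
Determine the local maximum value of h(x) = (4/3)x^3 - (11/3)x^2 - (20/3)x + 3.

439/81

h'(x) = 4x^2 - (22/3)x - 20/3. Setting h'(x) = 0 gives x ∈ {-2/3, 5/2}.
Since h''(x) = 8x - 22/3, we get h''(-2/3) = -38/3 < 0 ⇒ local maximum; h''(5/2) = 38/3 > 0 ⇒ local minimum.
The local maximum is h(-2/3) = 439/81.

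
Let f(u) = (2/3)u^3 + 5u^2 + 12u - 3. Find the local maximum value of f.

-12

f'(u) = 2u^2 + 10u + 12 = 0 at u = -3, -2.
Second-derivative test with f''(u) = 4u + 10: f''(-3) = -2 < 0 ⇒ local maximum; f''(-2) = 2 > 0 ⇒ local minimum.
Thus f has its local maximum at u = -3, with value -12.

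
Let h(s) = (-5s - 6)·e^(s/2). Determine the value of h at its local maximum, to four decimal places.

2.0190

By the product rule, h'(s) = (-(5/2)s - 8)·e^(s/2). Since e^(s/2) > 0, the only critical point is s = -16/5.
h''(-16/5) has the same sign as -5/2 < 0, so this is a local maximum.
h(-16/5) = (10)·e^(-8/5) ≈ 2.0190.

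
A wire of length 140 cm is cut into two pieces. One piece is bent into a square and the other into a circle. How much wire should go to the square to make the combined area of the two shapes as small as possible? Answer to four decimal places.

78.4139

Let x be the length used for the square. Square side x/4; circle radius (140−x)/(2π).
A(x) = (x/4)² + π·((140−x)/(2π))² = x²/16 + (140−x)²/(4π) for 0 ≤ x ≤ 140. A'(x) = x/8 − (140−x)/(2π) = 0 gives x = 4·140/(π+4) ≈ 78.4139.
A'' = 1/8 + 1/(2π) > 0, so this gives the minimum combined area; x ≈ 78.4139 cm to the square.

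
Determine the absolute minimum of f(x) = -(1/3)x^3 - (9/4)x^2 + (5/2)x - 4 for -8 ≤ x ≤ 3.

Differentiating, f'(x) = -x^2 - (9/2)x + 5/2; which vanishes at x = -5 and x = 1/2.
Compare values at every candidate in [-8, 3]: f(-8) = 8/3, f(-5) = -373/12, f(1/2) = -161/48, f(3) = -103/4.
Hence the absolute minimum is -373/12 at x = -5.

-373/12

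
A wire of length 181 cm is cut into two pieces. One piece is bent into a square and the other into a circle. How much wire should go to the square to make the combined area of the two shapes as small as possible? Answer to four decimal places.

Let x be the length used for the square. Square side x/4; circle radius (181−x)/(2π).
A(x) = (x/4)² + π·((181−x)/(2π))² = x²/16 + (181−x)²/(4π) for 0 ≤ x ≤ 181. A'(x) = x/8 − (181−x)/(2π) = 0 gives x = 4·181/(π+4) ≈ 101.3779.
A'' = 1/8 + 1/(2π) > 0, so this gives the minimum combined area; x ≈ 101.3779 cm to the square.

101.3779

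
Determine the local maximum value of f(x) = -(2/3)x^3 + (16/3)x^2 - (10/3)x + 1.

103/3

Critical points: f'(x) = -2x^2 + (32/3)x - 10/3 vanishes at x = 1/3, 5.
Since f''(x) = -4x + 32/3, we get f''(1/3) = 28/3 > 0 ⇒ local minimum; f''(5) = -28/3 < 0 ⇒ local maximum.
So the local maximum value is f(5) = 103/3.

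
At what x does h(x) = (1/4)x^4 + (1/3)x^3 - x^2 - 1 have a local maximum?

Critical points: h'(x) = x^3 + x^2 - 2x vanishes at x = -2, 0, 1.
Since h''(x) = 3x^2 + 2x - 2, we get h''(-2) = 6 > 0 ⇒ local minimum; h''(0) = -2 < 0 ⇒ local maximum; h''(1) = 3 > 0 ⇒ local minimum.
Thus h has its local maximum at x = 0, with value -1.

0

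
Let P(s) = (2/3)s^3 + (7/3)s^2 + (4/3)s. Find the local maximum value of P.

4/3

P'(s) = 2s^2 + (14/3)s + 4/3 = 0 at s = -2, -1/3.
P''(s) = 4s + 14/3. P''(-2) = -10/3 < 0 ⇒ local maximum; P''(-1/3) = 10/3 > 0 ⇒ local minimum.
So the local maximum value is P(-2) = 4/3.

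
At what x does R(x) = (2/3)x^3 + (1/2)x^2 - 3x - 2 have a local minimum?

1

R'(x) = 2x^2 + x - 3 = 0 at x = -3/2, 1.
Since R''(x) = 4x + 1, we get R''(-3/2) = -5 < 0 ⇒ local maximum; R''(1) = 5 > 0 ⇒ local minimum.
Thus R has its local minimum at x = 1, with value -23/6.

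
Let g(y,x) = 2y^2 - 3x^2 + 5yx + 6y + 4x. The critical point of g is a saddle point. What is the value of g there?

-4

∂g/∂y = 4y + 5x + 6 = 0 and ∂g/∂x = 5y - 6x + 4 = 0, so (y, x) = (-8/7, -2/7).
The Hessian has g_{yy} = 4, g_{xx} = -6, g_{yx} = 5, giving D = -49 < 0, so the point is a saddle point.
g(-8/7, -2/7) = -4.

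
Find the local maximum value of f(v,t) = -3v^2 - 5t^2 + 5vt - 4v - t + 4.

243/35

∂f/∂v = -6v + 5t - 4 = 0 and ∂f/∂t = 5v - 10t - 1 = 0, so (v, t) = (-9/7, -26/35).
The Hessian has f_{vv} = -6, f_{tt} = -10, f_{vt} = 5, giving D = 35 > 0 with f_{vv} < 0, so the point is a local maximum.
f(-9/7, -26/35) = 243/35.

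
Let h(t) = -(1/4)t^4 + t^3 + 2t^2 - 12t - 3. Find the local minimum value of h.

h'(t) = -t^3 + 3t^2 + 4t - 12 = 0 at t = -2, 2, 3.
h''(t) = -3t^2 + 6t + 4. h''(-2) = -20 < 0 ⇒ local maximum; h''(2) = 4 > 0 ⇒ local minimum; h''(3) = -5 < 0 ⇒ local maximum.
So the local minimum value is h(2) = -15.

-15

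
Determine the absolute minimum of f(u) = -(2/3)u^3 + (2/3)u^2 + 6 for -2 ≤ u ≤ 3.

The derivative is -2u^2 + (4/3)u, which vanishes at u = 0 and u = 2/3.
Candidates: f(-2) = 14; f(0) = 6; f(2/3) = 494/81; f(3) = -6.
The minimum over the interval is -6, attained at u = 3.

-6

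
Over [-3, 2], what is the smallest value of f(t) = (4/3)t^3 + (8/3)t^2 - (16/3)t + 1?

f'(t) = 4t^2 + (16/3)t - 16/3, which vanishes at t = -2 and t = 2/3.
Compare values at every candidate in [-3, 2]: f(-3) = 5, f(-2) = 35/3, f(2/3) = -79/81, f(2) = 35/3.
Hence the absolute minimum is -79/81 at t = 2/3.

-79/81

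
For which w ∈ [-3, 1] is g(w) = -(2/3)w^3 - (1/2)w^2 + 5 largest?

The derivative is -2w^2 - w, which vanishes at w = -1/2 and w = 0.
Candidates: g(-3) = 37/2, g(-1/2) = 119/24, g(0) = 5, g(1) = 23/6.
The maximum over the interval is 37/2, attained at w = -3.

-3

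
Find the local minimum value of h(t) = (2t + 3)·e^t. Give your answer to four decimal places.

-0.1642

By the product rule, h'(t) = (2t + 5)·e^t. Since e^t > 0, the only critical point is t = -5/2.
h''(-5/2) has the same sign as 2 > 0, so this is a local minimum.
h(-5/2) = (-2)·e^(-5/2) ≈ -0.1642.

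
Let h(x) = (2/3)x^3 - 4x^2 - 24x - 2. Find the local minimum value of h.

-146

h'(x) = 2x^2 - 8x - 24 = 0 at x = -2, 6.
Since h''(x) = 4x - 8, we get h''(-2) = -16 < 0 ⇒ local maximum; h''(6) = 16 > 0 ⇒ local minimum.
The local minimum is h(6) = -146.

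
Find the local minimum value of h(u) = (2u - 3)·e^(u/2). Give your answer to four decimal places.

Differentiating with the product rule gives h'(u) = (u + 1/2)·e^(u/2). Since e^(u/2) > 0, the only critical point is u = -1/2.
h''(-1/2) has the same sign as 1 > 0, so this is a local minimum.
h(-1/2) = (-4)·e^(-1/4) ≈ -3.1152.

-3.1152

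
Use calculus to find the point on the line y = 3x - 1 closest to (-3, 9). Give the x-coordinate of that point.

Minimize D(x)^2 = (x + 3)^2 + (3x - 10)^2.
d/dx[D^2] = 2(x + 3) + 2·3·(3x - 10) = 0 ⇒ x = 27/10.
Then y = 71/10 and the distance is √(361/10) ≈ 6.0083.

27/10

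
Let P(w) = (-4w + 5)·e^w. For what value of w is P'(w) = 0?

1/4

P'(w) = (-4)·e^w + (-4w + 5)·1·e^w = (-4w + 1)·e^w. Since e^w > 0, the only critical point is w = 1/4.
P''(1/4) has the same sign as -4 < 0, so this is a local maximum.
P(1/4) = (4)·e^(1/4) ≈ 5.1361.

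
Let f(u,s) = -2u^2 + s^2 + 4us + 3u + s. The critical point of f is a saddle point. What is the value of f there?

∂f/∂u = -4u + 4s + 3 = 0 and ∂f/∂s = 4u + 2s + 1 = 0, so (u, s) = (1/12, -2/3).
The Hessian has f_{uu} = -4, f_{ss} = 2, f_{us} = 4, giving D = -24 < 0, so the point is a saddle point.
f(1/12, -2/3) = -5/24.

-5/24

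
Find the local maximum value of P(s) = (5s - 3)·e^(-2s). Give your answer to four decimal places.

0.2770

Differentiating with the product rule gives P'(s) = (-10s + 11)·e^(-2s). Since e^(-2s) > 0, the only critical point is s = 11/10.
P''(11/10) has the same sign as -10 < 0, so this is a local maximum.
P(11/10) = (5/2)·e^(-11/5) ≈ 0.2770.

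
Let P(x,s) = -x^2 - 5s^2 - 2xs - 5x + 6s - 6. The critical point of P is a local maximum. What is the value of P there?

∂P/∂x = -2x - 2s - 5 = 0 and ∂P/∂s = -2x - 10s + 6 = 0, so (x, s) = (-31/8, 11/8).
The Hessian has P_{xx} = -2, P_{ss} = -10, P_{xs} = -2, giving D = 16 > 0 with P_{xx} < 0, so the point is a local maximum.
P(-31/8, 11/8) = 125/16.

125/16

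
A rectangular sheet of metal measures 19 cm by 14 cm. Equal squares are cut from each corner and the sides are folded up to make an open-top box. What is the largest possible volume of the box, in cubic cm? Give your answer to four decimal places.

315.8551

With cut size x, the volume is V(x) = x(19 − 2x)(14 − 2x) for 0 < x < 7.
V'(x) = 12x^2 − 132x + 266. Setting V'(x) = 0 gives x ≈ 2.6569 (the root in (0, 7)).
V''(x) = 24x − 132 is negative there, so this is the maximum; V ≈ 315.8551.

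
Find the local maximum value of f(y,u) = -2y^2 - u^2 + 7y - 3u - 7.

11/8

∂f/∂y = -4y + 7 = 0 and ∂f/∂u = -2u - 3 = 0, so (y, u) = (7/4, -3/2).
The Hessian has f_{yy} = -4, f_{uu} = -2, f_{yu} = 0, giving D = 8 > 0 with f_{yy} < 0, so the point is a local maximum.
f(7/4, -3/2) = 11/8.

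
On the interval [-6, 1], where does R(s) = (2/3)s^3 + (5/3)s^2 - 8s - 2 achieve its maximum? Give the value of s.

-3

The derivative is 2s^2 + (10/3)s - 8, whose only zero in [-6, 1] is s = -3.
Candidates: R(-6) = -38; R(-3) = 19; R(1) = -23/3.
Hence the absolute maximum is 19 at s = -3.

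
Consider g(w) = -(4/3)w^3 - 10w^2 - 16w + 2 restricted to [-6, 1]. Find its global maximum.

g'(w) = -4w^2 - 20w - 16, which vanishes at w = -4 and w = -1.
Compare values at every candidate in [-6, 1]: g(-6) = 26; g(-4) = -26/3; g(-1) = 28/3; g(1) = -76/3.
So the maximum is g(-6) = 26.

26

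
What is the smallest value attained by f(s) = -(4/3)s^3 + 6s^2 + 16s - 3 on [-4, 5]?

-35/3

The derivative is -4s^2 + 12s + 16, which vanishes at s = -1 and s = 4.
Compare values at every candidate in [-4, 5]: f(-4) = 343/3,  f(-1) = -35/3,  f(4) = 215/3,  f(5) = 181/3.
Hence the absolute minimum is -35/3 at s = -1.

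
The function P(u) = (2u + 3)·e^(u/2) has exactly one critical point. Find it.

Differentiating with the product rule gives P'(u) = (u + 7/2)·e^(u/2). Since e^(u/2) > 0, the only critical point is u = -7/2.
P''(-7/2) has the same sign as 1 > 0, so this is a local minimum.
P(-7/2) = (-4)·e^(-7/4) ≈ -0.6951.

-7/2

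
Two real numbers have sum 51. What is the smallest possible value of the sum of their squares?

With a + b = 51, a^2 + b^2 = a^2 + (51 − a)^2.
The derivative 2a − 2(51 − a) = 4a − 102 vanishes at a = 51/2; second derivative 4 > 0, a minimum.
The minimum is 2·(51/2)^2 = 2601/2.

2601/2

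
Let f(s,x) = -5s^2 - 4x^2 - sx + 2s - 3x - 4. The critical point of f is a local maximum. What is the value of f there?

-249/79

∂f/∂s = -10s - x + 2 = 0 and ∂f/∂x = -s - 8x - 3 = 0, so (s, x) = (19/79, -32/79).
The Hessian has f_{ss} = -10, f_{xx} = -8, f_{sx} = -1, giving D = 79 > 0 with f_{ss} < 0, so the point is a local maximum.
f(19/79, -32/79) = -249/79.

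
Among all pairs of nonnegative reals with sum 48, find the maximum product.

With x + y = 48, the product is P(x) = x(48 − x).
P'(x) = 48 − 2x = 0 gives x = 24; P'' = −2 < 0, so this is the maximum.
P = 24·24 = 576.

576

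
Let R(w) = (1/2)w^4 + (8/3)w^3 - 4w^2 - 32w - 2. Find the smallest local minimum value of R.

-158/3

Critical points: R'(w) = 2w^3 + 8w^2 - 8w - 32 vanishes at w = -4, -2, 2.
Since R''(w) = 6w^2 + 16w - 8, we get R''(-4) = 24 > 0 ⇒ local minimum; R''(-2) = -16 < 0 ⇒ local maximum; R''(2) = 48 > 0 ⇒ local minimum.
So the smallest local minimum value is R(2) = -158/3.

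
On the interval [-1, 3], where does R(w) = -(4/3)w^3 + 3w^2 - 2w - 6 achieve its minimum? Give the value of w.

Differentiating, R'(w) = -4w^2 + 6w - 2; which vanishes at w = 1/2 and w = 1.
Compare values at every candidate in [-1, 3]: R(-1) = 1/3; R(1/2) = -77/12; R(1) = -19/3; R(3) = -21.
So the minimum is R(3) = -21.

3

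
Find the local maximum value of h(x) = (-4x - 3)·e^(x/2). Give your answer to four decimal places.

2.0227

Differentiating with the product rule gives h'(x) = (-2x - 11/2)·e^(x/2). Since e^(x/2) > 0, the only critical point is x = -11/4.
h''(-11/4) has the same sign as -2 < 0, so this is a local maximum.
h(-11/4) = (8)·e^(-11/8) ≈ 2.0227.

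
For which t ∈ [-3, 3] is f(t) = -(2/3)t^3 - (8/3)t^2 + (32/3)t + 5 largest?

4/3

The derivative is -2t^2 - (16/3)t + 32/3, whose only zero in [-3, 3] is t = 4/3.
Compare values at every candidate in [-3, 3]: f(-3) = -33,  f(4/3) = 1045/81,  f(3) = -5.
The maximum over the interval is 1045/81, attained at t = 4/3.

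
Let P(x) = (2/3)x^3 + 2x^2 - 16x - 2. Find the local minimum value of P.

Critical points: P'(x) = 2x^2 + 4x - 16 vanishes at x = -4, 2.
P''(x) = 4x + 4. P''(-4) = -12 < 0 ⇒ local maximum; P''(2) = 12 > 0 ⇒ local minimum.
So the local minimum value is P(2) = -62/3.

-62/3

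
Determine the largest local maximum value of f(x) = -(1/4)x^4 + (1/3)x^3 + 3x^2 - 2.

55/4

f'(x) = -x^3 + x^2 + 6x. Setting f'(x) = 0 gives x ∈ {-2, 0, 3}.
Second-derivative test with f''(x) = -3x^2 + 2x + 6: f''(-2) = -10 < 0 ⇒ local maximum; f''(0) = 6 > 0 ⇒ local minimum; f''(3) = -15 < 0 ⇒ local maximum.
Thus f has its largest local maximum at x = 3, with value 55/4.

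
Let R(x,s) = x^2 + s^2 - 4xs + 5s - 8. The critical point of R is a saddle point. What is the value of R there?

∂R/∂x = 2x - 4s = 0 and ∂R/∂s = -4x + 2s + 5 = 0, so (x, s) = (5/3, 5/6).
The Hessian has R_{xx} = 2, R_{ss} = 2, R_{xs} = -4, giving D = -12 < 0, so the point is a saddle point.
R(5/3, 5/6) = -71/12.

-71/12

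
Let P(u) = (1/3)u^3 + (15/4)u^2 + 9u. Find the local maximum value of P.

9

Critical points: P'(u) = u^2 + (15/2)u + 9 vanishes at u = -6, -3/2.
Since P''(u) = 2u + 15/2, we get P''(-6) = -9/2 < 0 ⇒ local maximum; P''(-3/2) = 9/2 > 0 ⇒ local minimum.
The local maximum is P(-6) = 9.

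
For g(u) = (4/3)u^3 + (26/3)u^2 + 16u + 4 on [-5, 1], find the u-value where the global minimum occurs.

-5

Differentiating, g'(u) = 4u^2 + (52/3)u + 16; which vanishes at u = -3 and u = -4/3.
Evaluating at the critical points and endpoints: g(-5) = -26, g(-3) = -2, g(-4/3) = -412/81, g(1) = 30.
So the minimum is g(-5) = -26.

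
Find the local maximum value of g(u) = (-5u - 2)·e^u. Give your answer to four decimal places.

Differentiating with the product rule gives g'(u) = (-5u - 7)·e^u. Since e^u > 0, the only critical point is u = -7/5.
g''(-7/5) has the same sign as -5 < 0, so this is a local maximum.
g(-7/5) = (5)·e^(-7/5) ≈ 1.2330.

1.2330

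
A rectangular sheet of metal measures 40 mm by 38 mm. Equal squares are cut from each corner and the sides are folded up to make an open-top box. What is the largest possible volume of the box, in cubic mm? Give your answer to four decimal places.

4387.5032

With cut size x, the volume is V(x) = x(40 − 2x)(38 − 2x) for 0 < x < 19.
V'(x) = 12x^2 − 312x + 1520. Setting V'(x) = 0 gives x ≈ 6.4936 (the root in (0, 19)).
V''(x) = 24x − 312 is negative there, so this is the maximum; V ≈ 4387.5032.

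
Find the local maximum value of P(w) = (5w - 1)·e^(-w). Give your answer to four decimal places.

By the product rule, P'(w) = (-5w + 6)·e^(-w). Since e^(-w) > 0, the only critical point is w = 6/5.
P''(6/5) has the same sign as -5 < 0, so this is a local maximum.
P(6/5) = (5)·e^(-6/5) ≈ 1.5060.

1.5060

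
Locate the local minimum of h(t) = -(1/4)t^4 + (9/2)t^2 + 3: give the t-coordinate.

h'(t) = -t^3 + 9t. Setting h'(t) = 0 gives t ∈ {-3, 0, 3}.
h''(t) = -3t^2 + 9. h''(-3) = -18 < 0 ⇒ local maximum; h''(0) = 9 > 0 ⇒ local minimum; h''(3) = -18 < 0 ⇒ local maximum.
So the local minimum value is h(0) = 3.

0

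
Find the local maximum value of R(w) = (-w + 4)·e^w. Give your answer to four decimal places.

20.0855

Differentiating with the product rule gives R'(w) = (-w + 3)·e^w. Since e^w > 0, the only critical point is w = 3.
R''(3) has the same sign as -1 < 0, so this is a local maximum.
R(3) = (1)·e^(3) ≈ 20.0855.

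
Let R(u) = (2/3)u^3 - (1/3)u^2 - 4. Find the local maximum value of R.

R'(u) = 2u^2 - (2/3)u. Setting R'(u) = 0 gives u ∈ {0, 1/3}.
Second-derivative test with R''(u) = 4u - 2/3: R''(0) = -2/3 < 0 ⇒ local maximum; R''(1/3) = 2/3 > 0 ⇒ local minimum.
So the local maximum value is R(0) = -4.

-4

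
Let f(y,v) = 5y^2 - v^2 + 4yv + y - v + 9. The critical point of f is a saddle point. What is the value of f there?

∂f/∂y = 10y + 4v + 1 = 0 and ∂f/∂v = 4y - 2v - 1 = 0, so (y, v) = (1/18, -7/18).
The Hessian has f_{yy} = 10, f_{vv} = -2, f_{yv} = 4, giving D = -36 < 0, so the point is a saddle point.
f(1/18, -7/18) = 83/9.

83/9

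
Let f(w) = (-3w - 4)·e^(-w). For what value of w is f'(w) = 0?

-1/3

f'(w) = (-3)·e^(-w) + (-3w - 4)·(-1)·e^(-w) = (3w + 1)·e^(-w). Since e^(-w) > 0, the only critical point is w = -1/3.
f''(-1/3) has the same sign as 3 > 0, so this is a local minimum.
f(-1/3) = (-3)·e^(1/3) ≈ -4.1868.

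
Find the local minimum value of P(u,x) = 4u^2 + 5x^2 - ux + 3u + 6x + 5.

∂P/∂u = 8u - x + 3 = 0 and ∂P/∂x = -u + 10x + 6 = 0, so (u, x) = (-36/79, -51/79).
The Hessian has P_{uu} = 8, P_{xx} = 10, P_{ux} = -1, giving D = 79 > 0 with P_{uu} > 0, so the point is a local minimum.
P(-36/79, -51/79) = 188/79.

188/79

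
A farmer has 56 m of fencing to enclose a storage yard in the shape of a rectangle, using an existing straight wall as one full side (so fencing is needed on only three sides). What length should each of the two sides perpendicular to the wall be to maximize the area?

14

Let the sides perpendicular to the wall have length x and the parallel side y, so 2x + y = 56 and the area is A = xy = x(56 − 2x).
A'(x) = 56 − 4x = 0 gives x = 14, and A''(x) = −4 < 0 confirms a maximum.
Then y = 56 − 2·14 = 28 and A = 392.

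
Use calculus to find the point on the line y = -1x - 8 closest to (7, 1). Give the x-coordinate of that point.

Minimize D(x)^2 = (x - 7)^2 + (-x - 9)^2.
d/dx[D^2] = 2(x - 7) + 2·(-1)·(-x - 9) = 0 ⇒ x = -1.
Then y = -7 and the distance is √(128) ≈ 11.3137.

-1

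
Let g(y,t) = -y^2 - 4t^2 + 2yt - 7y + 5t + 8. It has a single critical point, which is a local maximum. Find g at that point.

∂g/∂y = -2y + 2t - 7 = 0 and ∂g/∂t = 2y - 8t + 5 = 0, so (y, t) = (-23/6, -1/3).
The Hessian has g_{yy} = -2, g_{tt} = -8, g_{yt} = 2, giving D = 12 > 0 with g_{yy} < 0, so the point is a local maximum.
g(-23/6, -1/3) = 247/12.

247/12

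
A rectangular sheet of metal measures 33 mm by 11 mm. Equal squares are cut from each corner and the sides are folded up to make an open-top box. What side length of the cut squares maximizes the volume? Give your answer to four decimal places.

With cut size x, the volume is V(x) = x(33 − 2x)(11 − 2x) for 0 < x < 5.5.
V'(x) = 12x^2 − 176x + 363. Setting V'(x) = 0 gives x ≈ 2.4828 (the root in (0, 5.5)).
V''(x) = 24x − 176 is negative there, so this is the maximum; V ≈ 420.0172.

2.4828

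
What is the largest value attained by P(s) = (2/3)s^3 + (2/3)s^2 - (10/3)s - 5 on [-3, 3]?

9

Differentiating, P'(s) = 2s^2 + (4/3)s - 10/3; which vanishes at s = -5/3 and s = 1.
Compare values at every candidate in [-3, 3]: P(-3) = -7; P(-5/3) = -55/81; P(1) = -7; P(3) = 9.
The maximum over the interval is 9, attained at s = 3.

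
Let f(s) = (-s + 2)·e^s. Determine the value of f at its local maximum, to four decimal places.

2.7183

f'(s) = (-1)·e^s + (-s + 2)·1·e^s = (-s + 1)·e^s. Since e^s > 0, the only critical point is s = 1.
f''(1) has the same sign as -1 < 0, so this is a local maximum.
f(1) = (1)·e^(1) ≈ 2.7183.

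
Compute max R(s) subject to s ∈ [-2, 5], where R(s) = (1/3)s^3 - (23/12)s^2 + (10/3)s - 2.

101/12

R'(s) = s^2 - (23/6)s + 10/3, which vanishes at s = 4/3 and s = 5/2.
Evaluating at the critical points and endpoints: R(-2) = -19; R(4/3) = -14/81; R(5/2) = -7/16; R(5) = 101/12.
Hence the absolute maximum is 101/12 at s = 5.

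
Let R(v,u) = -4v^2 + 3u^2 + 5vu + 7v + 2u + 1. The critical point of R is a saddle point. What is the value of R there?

∂R/∂v = -8v + 5u + 7 = 0 and ∂R/∂u = 5v + 6u + 2 = 0, so (v, u) = (32/73, -51/73).
The Hessian has R_{vv} = -8, R_{uu} = 6, R_{vu} = 5, giving D = -73 < 0, so the point is a saddle point.
R(32/73, -51/73) = 134/73.

134/73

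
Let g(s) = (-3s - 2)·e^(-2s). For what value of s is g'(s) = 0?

-1/6

g'(s) = (-3)·e^(-2s) + (-3s - 2)·(-2)·e^(-2s) = (6s + 1)·e^(-2s). Since e^(-2s) > 0, the only critical point is s = -1/6.
g''(-1/6) has the same sign as 6 > 0, so this is a local minimum.
g(-1/6) = (-3/2)·e^(1/3) ≈ -2.0934.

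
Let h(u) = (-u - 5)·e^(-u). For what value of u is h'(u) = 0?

-4

h'(u) = (-1)·e^(-u) + (-u - 5)·(-1)·e^(-u) = (u + 4)·e^(-u). Since e^(-u) > 0, the only critical point is u = -4.
h''(-4) has the same sign as 1 > 0, so this is a local minimum.
h(-4) = (-1)·e^(4) ≈ -54.5982.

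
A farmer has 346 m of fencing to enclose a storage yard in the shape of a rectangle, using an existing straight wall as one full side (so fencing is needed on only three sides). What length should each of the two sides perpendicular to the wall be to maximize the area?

173/2

Let the sides perpendicular to the wall have length x and the parallel side y, so 2x + y = 346 and the area is A = xy = x(346 − 2x).
A'(x) = 346 − 4x = 0 gives x = 173/2, and A''(x) = −4 < 0 confirms a maximum.
Then y = 346 − 2·173/2 = 173 and A = 29929/2.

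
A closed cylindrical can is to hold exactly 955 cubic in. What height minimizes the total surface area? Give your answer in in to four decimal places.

With radius r and height h, πr²h = 955 so h = 955/(πr²), and S(r) = 2πr² + 2πrh = 2πr² + 2·955/r.
S'(r) = 4πr − 2·955/r² = 0 ⇒ r³ = 955/(2π), so r ≈ 5.3367 and h = 2r ≈ 10.6734.
S''(r) = 4π + 4·955/r³ > 0, so this is the minimum; S ≈ 536.8465.

10.6734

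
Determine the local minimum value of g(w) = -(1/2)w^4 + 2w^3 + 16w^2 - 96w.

-261/2

Critical points: g'(w) = -2w^3 + 6w^2 + 32w - 96 vanishes at w = -4, 3, 4.
Second-derivative test with g''(w) = -6w^2 + 12w + 32: g''(-4) = -112 < 0 ⇒ local maximum; g''(3) = 14 > 0 ⇒ local minimum; g''(4) = -16 < 0 ⇒ local maximum.
So the local minimum value is g(3) = -261/2.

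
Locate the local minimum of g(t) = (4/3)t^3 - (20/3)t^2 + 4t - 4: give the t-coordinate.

3

Critical points: g'(t) = 4t^2 - (40/3)t + 4 vanishes at t = 1/3, 3.
Second-derivative test with g''(t) = 8t - 40/3: g''(1/3) = -32/3 < 0 ⇒ local maximum; g''(3) = 32/3 > 0 ⇒ local minimum.
The local minimum is g(3) = -16.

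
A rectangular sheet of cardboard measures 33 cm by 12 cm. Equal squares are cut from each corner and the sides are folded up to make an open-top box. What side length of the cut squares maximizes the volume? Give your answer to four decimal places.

2.6782

With cut size x, the volume is V(x) = x(33 − 2x)(12 − 2x) for 0 < x < 6.
V'(x) = 12x^2 − 180x + 396. Setting V'(x) = 0 gives x ≈ 2.6782 (the root in (0, 6)).
V''(x) = 24x − 180 is negative there, so this is the maximum; V ≈ 491.8595.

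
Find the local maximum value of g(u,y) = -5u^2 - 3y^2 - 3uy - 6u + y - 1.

∂g/∂u = -10u - 3y - 6 = 0 and ∂g/∂y = -3u - 6y + 1 = 0, so (u, y) = (-13/17, 28/51).
The Hessian has g_{uu} = -10, g_{yy} = -6, g_{uy} = -3, giving D = 51 > 0 with g_{uu} < 0, so the point is a local maximum.
g(-13/17, 28/51) = 80/51.

80/51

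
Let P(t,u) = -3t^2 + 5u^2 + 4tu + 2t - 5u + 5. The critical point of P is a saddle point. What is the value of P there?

∂P/∂t = -6t + 4u + 2 = 0 and ∂P/∂u = 4t + 10u - 5 = 0, so (t, u) = (10/19, 11/38).
The Hessian has P_{tt} = -6, P_{uu} = 10, P_{tu} = 4, giving D = -76 < 0, so the point is a saddle point.
P(10/19, 11/38) = 365/76.

365/76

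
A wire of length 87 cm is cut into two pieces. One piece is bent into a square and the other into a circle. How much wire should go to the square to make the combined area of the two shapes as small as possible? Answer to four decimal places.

48.7286

Let x be the length used for the square. Square side x/4; circle radius (87−x)/(2π).
A(x) = (x/4)² + π·((87−x)/(2π))² = x²/16 + (87−x)²/(4π) for 0 ≤ x ≤ 87. A'(x) = x/8 − (87−x)/(2π) = 0 gives x = 4·87/(π+4) ≈ 48.7286.
A'' = 1/8 + 1/(2π) > 0, so this gives the minimum combined area; x ≈ 48.7286 cm to the square.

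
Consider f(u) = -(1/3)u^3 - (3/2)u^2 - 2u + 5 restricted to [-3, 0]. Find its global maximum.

13/2

Differentiating, f'(u) = -u^2 - 3u - 2; which vanishes at u = -2 and u = -1.
Evaluating at the critical points and endpoints: f(-3) = 13/2,  f(-2) = 17/3,  f(-1) = 35/6,  f(0) = 5.
Hence the absolute maximum is 13/2 at u = -3.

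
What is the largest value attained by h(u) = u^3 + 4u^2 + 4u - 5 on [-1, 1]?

4

h'(u) = 3u^2 + 8u + 4, whose only zero in [-1, 1] is u = -2/3.
Evaluating at the critical points and endpoints: h(-1) = -6,  h(-2/3) = -167/27,  h(1) = 4.
So the maximum is h(1) = 4.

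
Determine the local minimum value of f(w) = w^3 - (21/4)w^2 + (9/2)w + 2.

-19/4

f'(w) = 3w^2 - (21/2)w + 9/2. Setting f'(w) = 0 gives w ∈ {1/2, 3}.
Since f''(w) = 6w - 21/2, we get f''(1/2) = -15/2 < 0 ⇒ local maximum; f''(3) = 15/2 > 0 ⇒ local minimum.
The local minimum is f(3) = -19/4.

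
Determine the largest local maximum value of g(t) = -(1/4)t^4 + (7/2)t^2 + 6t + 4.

133/4

Critical points: g'(t) = -t^3 + 7t + 6 vanishes at t = -2, -1, 3.
g''(t) = -3t^2 + 7. g''(-2) = -5 < 0 ⇒ local maximum; g''(-1) = 4 > 0 ⇒ local minimum; g''(3) = -20 < 0 ⇒ local maximum.
The largest local maximum is g(3) = 133/4.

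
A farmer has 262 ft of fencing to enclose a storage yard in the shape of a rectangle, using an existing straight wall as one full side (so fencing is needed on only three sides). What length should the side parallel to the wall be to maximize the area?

Let the sides perpendicular to the wall have length x and the parallel side y, so 2x + y = 262 and the area is A = xy = x(262 − 2x).
A'(x) = 262 − 4x = 0 gives x = 131/2, and A''(x) = −4 < 0 confirms a maximum.
Then y = 262 − 2·131/2 = 131 and A = 17161/2.

131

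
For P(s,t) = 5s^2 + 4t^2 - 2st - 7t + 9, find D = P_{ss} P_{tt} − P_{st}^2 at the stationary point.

76

∂P/∂s = 10s - 2t = 0 and ∂P/∂t = -2s + 8t - 7 = 0, so (s, t) = (7/38, 35/38).
The Hessian has P_{ss} = 10, P_{tt} = 8, P_{st} = -2, giving D = 76 > 0 with P_{ss} > 0, so the point is a local minimum.
D = (10)·(8) − (-2)^2 = 76.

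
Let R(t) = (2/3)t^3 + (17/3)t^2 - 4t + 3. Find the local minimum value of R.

R'(t) = 2t^2 + (34/3)t - 4 = 0 at t = -6, 1/3.
Second-derivative test with R''(t) = 4t + 34/3: R''(-6) = -38/3 < 0 ⇒ local maximum; R''(1/3) = 38/3 > 0 ⇒ local minimum.
Thus R has its local minimum at t = 1/3, with value 188/81.

188/81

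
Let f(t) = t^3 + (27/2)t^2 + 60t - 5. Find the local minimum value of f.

f'(t) = 3t^2 + 27t + 60 = 0 at t = -5, -4.
f''(t) = 6t + 27. f''(-5) = -3 < 0 ⇒ local maximum; f''(-4) = 3 > 0 ⇒ local minimum.
The local minimum is f(-4) = -93.

-93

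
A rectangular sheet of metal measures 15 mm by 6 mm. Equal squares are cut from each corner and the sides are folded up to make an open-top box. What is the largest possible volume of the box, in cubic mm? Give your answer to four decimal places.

54.8191

With cut size x, the volume is V(x) = x(15 − 2x)(6 − 2x) for 0 < x < 3.
V'(x) = 12x^2 − 84x + 90. Setting V'(x) = 0 gives x ≈ 1.3206 (the root in (0, 3)).
V''(x) = 24x − 84 is negative there, so this is the maximum; V ≈ 54.8191.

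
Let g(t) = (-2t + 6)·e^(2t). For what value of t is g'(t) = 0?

g'(t) = (-2)·e^(2t) + (-2t + 6)·2·e^(2t) = (-4t + 10)·e^(2t). Since e^(2t) > 0, the only critical point is t = 5/2.
g''(5/2) has the same sign as -4 < 0, so this is a local maximum.
g(5/2) = (1)·e^(5) ≈ 148.4132.

5/2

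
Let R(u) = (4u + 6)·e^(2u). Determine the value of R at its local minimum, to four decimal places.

-0.0366

Differentiating with the product rule gives R'(u) = (8u + 16)·e^(2u). Since e^(2u) > 0, the only critical point is u = -2.
R''(-2) has the same sign as 8 > 0, so this is a local minimum.
R(-2) = (-2)·e^(-4) ≈ -0.0366.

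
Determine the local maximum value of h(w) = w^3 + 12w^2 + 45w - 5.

Critical points: h'(w) = 3w^2 + 24w + 45 vanishes at w = -5, -3.
h''(w) = 6w + 24. h''(-5) = -6 < 0 ⇒ local maximum; h''(-3) = 6 > 0 ⇒ local minimum.
The local maximum is h(-5) = -55.

-55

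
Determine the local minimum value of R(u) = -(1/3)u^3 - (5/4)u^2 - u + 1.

2/3

R'(u) = -u^2 - (5/2)u - 1. Setting R'(u) = 0 gives u ∈ {-2, -1/2}.
Since R''(u) = -2u - 5/2, we get R''(-2) = 3/2 > 0 ⇒ local minimum; R''(-1/2) = -3/2 < 0 ⇒ local maximum.
Thus R has its local minimum at u = -2, with value 2/3.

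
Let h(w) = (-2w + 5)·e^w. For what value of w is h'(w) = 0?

Differentiating with the product rule gives h'(w) = (-2w + 3)·e^w. Since e^w > 0, the only critical point is w = 3/2.
h''(3/2) has the same sign as -2 < 0, so this is a local maximum.
h(3/2) = (2)·e^(3/2) ≈ 8.9634.

3/2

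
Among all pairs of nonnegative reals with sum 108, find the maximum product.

With x + y = 108, the product is P(x) = x(108 − x).
P'(x) = 108 − 2x = 0 gives x = 54; P'' = −2 < 0, so this is the maximum.
P = 54·54 = 2916.

2916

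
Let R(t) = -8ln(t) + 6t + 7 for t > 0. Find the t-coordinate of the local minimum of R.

R'(t) = -8/t + 6 = 0 gives t = 4/3.
R''(t) = 8/t², which is positive for t > 0, so this is a local minimum.
R(4/3) = -8·ln(4/3) + 8 + 7 ≈ 12.6985.

4/3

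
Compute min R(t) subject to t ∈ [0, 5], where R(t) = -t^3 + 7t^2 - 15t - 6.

-31

The derivative is -3t^2 + 14t - 15, which vanishes at t = 5/3 and t = 3.
Compare values at every candidate in [0, 5]: R(0) = -6, R(5/3) = -437/27, R(3) = -15, R(5) = -31.
So the minimum is R(5) = -31.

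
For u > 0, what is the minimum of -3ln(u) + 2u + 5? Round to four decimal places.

6.7836

f'(u) = -3/u + 2 = 0 gives u = 3/2.
f''(u) = 3/u², which is positive for u > 0, so this is a local minimum.
f(3/2) = -3·ln(3/2) + 3 + 5 ≈ 6.7836.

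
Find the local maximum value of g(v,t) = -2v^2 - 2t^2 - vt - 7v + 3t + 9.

272/15

∂g/∂v = -4v - t - 7 = 0 and ∂g/∂t = -v - 4t + 3 = 0, so (v, t) = (-31/15, 19/15).
The Hessian has g_{vv} = -4, g_{tt} = -4, g_{vt} = -1, giving D = 15 > 0 with g_{vv} < 0, so the point is a local maximum.
g(-31/15, 19/15) = 272/15.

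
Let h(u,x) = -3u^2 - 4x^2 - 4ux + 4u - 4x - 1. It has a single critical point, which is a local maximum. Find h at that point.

9/2

∂h/∂u = -6u - 4x + 4 = 0 and ∂h/∂x = -4u - 8x - 4 = 0, so (u, x) = (3/2, -5/4).
The Hessian has h_{uu} = -6, h_{xx} = -8, h_{ux} = -4, giving D = 32 > 0 with h_{uu} < 0, so the point is a local maximum.
h(3/2, -5/4) = 9/2.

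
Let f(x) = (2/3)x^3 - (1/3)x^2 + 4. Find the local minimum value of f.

323/81

f'(x) = 2x^2 - (2/3)x = 0 at x = 0, 1/3.
Second-derivative test with f''(x) = 4x - 2/3: f''(0) = -2/3 < 0 ⇒ local maximum; f''(1/3) = 2/3 > 0 ⇒ local minimum.
So the local minimum value is f(1/3) = 323/81.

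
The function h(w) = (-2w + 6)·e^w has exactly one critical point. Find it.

2

Differentiating with the product rule gives h'(w) = (-2w + 4)·e^w. Since e^w > 0, the only critical point is w = 2.
h''(2) has the same sign as -2 < 0, so this is a local maximum.
h(2) = (2)·e^(2) ≈ 14.7781.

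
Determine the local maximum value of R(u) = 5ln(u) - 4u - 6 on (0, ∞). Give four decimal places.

-9.8843

R'(u) = 5/u − 4 = 0 gives u = 5/4.
R''(u) = -5/u², which is negative for u > 0, so this is a local maximum.
R(5/4) = 5·ln(5/4) - 5 - 6 ≈ -9.8843.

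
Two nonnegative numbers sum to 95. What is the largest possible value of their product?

With x + y = 95, the product is P(x) = x(95 − x).
P'(x) = 95 − 2x = 0 gives x = 95/2; P'' = −2 < 0, so this is the maximum.
P = 95/2·95/2 = 9025/4.

9025/4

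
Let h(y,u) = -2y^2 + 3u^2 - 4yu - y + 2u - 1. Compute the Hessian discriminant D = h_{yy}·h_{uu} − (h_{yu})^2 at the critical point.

∂h/∂y = -4y - 4u - 1 = 0 and ∂h/∂u = -4y + 6u + 2 = 0, so (y, u) = (1/20, -3/10).
The Hessian has h_{yy} = -4, h_{uu} = 6, h_{yu} = -4, giving D = -40 < 0, so the point is a saddle point.
D = (-4)·(6) − (-4)^2 = -40.

-40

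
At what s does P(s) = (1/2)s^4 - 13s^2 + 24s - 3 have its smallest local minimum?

P'(s) = 2s^3 - 26s + 24 = 0 at s = -4, 1, 3.
Since P''(s) = 6s^2 - 26, we get P''(-4) = 70 > 0 ⇒ local minimum; P''(1) = -20 < 0 ⇒ local maximum; P''(3) = 28 > 0 ⇒ local minimum.
So the smallest local minimum value is P(-4) = -179.

-4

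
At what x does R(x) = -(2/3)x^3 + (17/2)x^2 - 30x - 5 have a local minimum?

Critical points: R'(x) = -2x^2 + 17x - 30 vanishes at x = 5/2, 6.
R''(x) = -4x + 17. R''(5/2) = 7 > 0 ⇒ local minimum; R''(6) = -7 < 0 ⇒ local maximum.
So the local minimum value is R(5/2) = -895/24.

5/2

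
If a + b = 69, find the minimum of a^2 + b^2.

4761/2

With a + b = 69, a^2 + b^2 = a^2 + (69 − a)^2.
The derivative 2a − 2(69 − a) = 4a − 138 vanishes at a = 69/2; second derivative 4 > 0, a minimum.
The minimum is 2·(69/2)^2 = 4761/2.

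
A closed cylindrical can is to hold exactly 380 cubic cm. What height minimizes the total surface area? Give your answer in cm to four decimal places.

With radius r and height h, πr²h = 380 so h = 380/(πr²), and S(r) = 2πr² + 2πrh = 2πr² + 2·380/r.
S'(r) = 4πr − 2·380/r² = 0 ⇒ r³ = 380/(2π), so r ≈ 3.9253 and h = 2r ≈ 7.8505.
S''(r) = 4π + 4·380/r³ > 0, so this is the minimum; S ≈ 290.4270.

7.8505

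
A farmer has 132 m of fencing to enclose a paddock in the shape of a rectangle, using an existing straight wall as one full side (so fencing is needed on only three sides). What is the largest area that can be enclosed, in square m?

2178

Let the sides perpendicular to the wall have length x and the parallel side y, so 2x + y = 132 and the area is A = xy = x(132 − 2x).
A'(x) = 132 − 4x = 0 gives x = 33, and A''(x) = −4 < 0 confirms a maximum.
Then y = 132 − 2·33 = 66 and A = 2178.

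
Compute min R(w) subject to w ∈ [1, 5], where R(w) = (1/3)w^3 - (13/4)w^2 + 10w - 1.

R'(w) = w^2 - (13/2)w + 10, which vanishes at w = 5/2 and w = 4.
Candidates: R(1) = 73/12, R(5/2) = 427/48, R(4) = 25/3, R(5) = 113/12.
So the minimum is R(1) = 73/12.

73/12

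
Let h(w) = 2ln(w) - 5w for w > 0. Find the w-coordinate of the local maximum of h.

h'(w) = 2/w − 5 = 0 gives w = 2/5.
h''(w) = -2/w², which is negative for w > 0, so this is a local maximum.
h(2/5) = 2·ln(2/5) - 2 ≈ -3.8326.

2/5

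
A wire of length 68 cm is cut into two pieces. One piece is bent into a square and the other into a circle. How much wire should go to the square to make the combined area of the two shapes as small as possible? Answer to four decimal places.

38.0867

Let x be the length used for the square. Square side x/4; circle radius (68−x)/(2π).
A(x) = (x/4)² + π·((68−x)/(2π))² = x²/16 + (68−x)²/(4π) for 0 ≤ x ≤ 68. A'(x) = x/8 − (68−x)/(2π) = 0 gives x = 4·68/(π+4) ≈ 38.0867.
A'' = 1/8 + 1/(2π) > 0, so this gives the minimum combined area; x ≈ 38.0867 cm to the square.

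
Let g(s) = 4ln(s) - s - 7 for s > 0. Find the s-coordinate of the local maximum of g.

4

g'(s) = 4/s − 1 = 0 gives s = 4.
g''(s) = -4/s², which is negative for s > 0, so this is a local maximum.
g(4) = 4·ln(4) - 4 - 7 ≈ -5.4548.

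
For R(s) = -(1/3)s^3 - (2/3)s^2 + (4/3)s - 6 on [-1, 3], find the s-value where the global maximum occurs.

The derivative is -s^2 - (4/3)s + 4/3, whose only zero in [-1, 3] is s = 2/3.
Compare values at every candidate in [-1, 3]: R(-1) = -23/3,  R(2/3) = -446/81,  R(3) = -17.
The maximum over the interval is -446/81, attained at s = 2/3.

2/3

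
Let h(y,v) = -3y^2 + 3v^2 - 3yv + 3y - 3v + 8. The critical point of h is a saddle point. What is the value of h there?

37/5

∂h/∂y = -6y - 3v + 3 = 0 and ∂h/∂v = -3y + 6v - 3 = 0, so (y, v) = (1/5, 3/5).
The Hessian has h_{yy} = -6, h_{vv} = 6, h_{yv} = -3, giving D = -45 < 0, so the point is a saddle point.
h(1/5, 3/5) = 37/5.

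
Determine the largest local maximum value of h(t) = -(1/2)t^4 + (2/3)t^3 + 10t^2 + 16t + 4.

428/3

h'(t) = -2t^3 + 2t^2 + 20t + 16 = 0 at t = -2, -1, 4.
Since h''(t) = -6t^2 + 4t + 20, we get h''(-2) = -12 < 0 ⇒ local maximum; h''(-1) = 10 > 0 ⇒ local minimum; h''(4) = -60 < 0 ⇒ local maximum.
So the largest local maximum value is h(4) = 428/3.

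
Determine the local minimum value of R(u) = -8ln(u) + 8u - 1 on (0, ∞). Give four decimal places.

R'(u) = -8/u + 8 = 0 gives u = 1.
R''(u) = 8/u², which is positive for u > 0, so this is a local minimum.
R(1) = -8·ln(1) + 8 - 1 ≈ 7.0000.

7.0000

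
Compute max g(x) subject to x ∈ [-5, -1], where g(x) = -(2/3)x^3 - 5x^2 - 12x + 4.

g'(x) = -2x^2 - 10x - 12, which vanishes at x = -3 and x = -2.
Compare values at every candidate in [-5, -1]: g(-5) = 67/3; g(-3) = 13; g(-2) = 40/3; g(-1) = 35/3.
Hence the absolute maximum is 67/3 at x = -5.

67/3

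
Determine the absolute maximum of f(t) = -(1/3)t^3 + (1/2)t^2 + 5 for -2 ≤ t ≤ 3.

29/3

f'(t) = -t^2 + t, which vanishes at t = 0 and t = 1.
Candidates: f(-2) = 29/3,  f(0) = 5,  f(1) = 31/6,  f(3) = 1/2.
The maximum over the interval is 29/3, attained at t = -2.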